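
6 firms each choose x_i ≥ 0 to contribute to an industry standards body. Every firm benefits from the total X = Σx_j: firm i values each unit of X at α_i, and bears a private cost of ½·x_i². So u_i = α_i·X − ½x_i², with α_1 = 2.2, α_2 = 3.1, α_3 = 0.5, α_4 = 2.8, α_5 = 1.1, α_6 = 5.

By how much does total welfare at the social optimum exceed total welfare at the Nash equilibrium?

Firm i's FOC: ∂u_i/∂x_i = α_i − x_i = 0, so x_i* = α_i.
NE contributions = (2.2, 3.1, 0.5, 2.8, 1.1, 5); X = 14.7.
W^NE = (Σα)·X − ½Σα_i² = 14.7² − ½·48.75 = 191.715.
Planner sets x_i = Σα_j = 14.7 for every i, so X^SO = 6·14.7 = 88.2.
W^SO = (Σα)·X^SO − ½·6·(Σα)² = (6/2)·14.7² = 648.27.
Deadweight loss = W^SO − W^NE = 456.555.

456.555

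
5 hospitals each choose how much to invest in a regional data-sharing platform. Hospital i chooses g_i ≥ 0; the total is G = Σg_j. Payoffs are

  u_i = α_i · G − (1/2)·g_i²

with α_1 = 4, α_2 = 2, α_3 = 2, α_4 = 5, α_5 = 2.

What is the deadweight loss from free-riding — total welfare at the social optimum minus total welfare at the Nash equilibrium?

Hospital i's FOC: ∂u_i/∂g_i = α_i − g_i = 0, so g_i* = α_i.
NE contributions = (4, 2, 2, 5, 2); G = 15.
W^NE = (Σα)·G − ½Σα_i² = 15² − ½·53 = 198.5.
Planner sets g_i = Σα_j = 15 for every i, so G^SO = 5·15 = 75.
W^SO = (Σα)·G^SO − ½·5·(Σα)² = (5/2)·15² = 562.5.
Deadweight loss = W^SO − W^NE = 364.

364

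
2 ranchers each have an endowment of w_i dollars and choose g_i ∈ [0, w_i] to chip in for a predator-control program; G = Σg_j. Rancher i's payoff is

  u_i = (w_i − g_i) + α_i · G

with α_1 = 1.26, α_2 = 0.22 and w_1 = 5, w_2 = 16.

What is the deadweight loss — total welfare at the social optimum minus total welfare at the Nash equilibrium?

∂u_i/∂g_i = α_i − 1, so rancher i contributes w_i if α_i > 1, else 0.
α_i > 1 for i ∈ {1}; NE contributions (5, 0), G = 5.
W^NE = Σw_i − G^NE + (Σα_i)·G^NE = 21 + 0.48·5 = 23.4.
Planner: ∂(Σu_j)/∂g_i = Σα_j − 1 = 0.48 > 0, so everyone contributes w_i; G^SO = 21, W^SO = 21 + 0.48·21 = 31.08.
Deadweight loss = 7.68.

7.68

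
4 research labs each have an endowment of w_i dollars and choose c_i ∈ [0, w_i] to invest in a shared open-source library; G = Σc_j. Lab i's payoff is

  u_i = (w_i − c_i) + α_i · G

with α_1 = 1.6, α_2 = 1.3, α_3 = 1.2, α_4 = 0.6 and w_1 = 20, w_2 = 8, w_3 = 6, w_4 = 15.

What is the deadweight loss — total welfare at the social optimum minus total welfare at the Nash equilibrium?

∂u_i/∂c_i = α_i − 1, so lab i contributes w_i if α_i > 1, else 0.
α_i > 1 for i ∈ {1, 2, 3}; NE contributions (20, 8, 6, 0), G = 34.
W^NE = Σw_i − G^NE + (Σα_i)·G^NE = 49 + 3.7·34 = 174.8.
Planner: ∂(Σu_j)/∂c_i = Σα_j − 1 = 3.7 > 0, so everyone contributes w_i; G^SO = 49, W^SO = 49 + 3.7·49 = 230.3.
Deadweight loss = 55.5.

55.5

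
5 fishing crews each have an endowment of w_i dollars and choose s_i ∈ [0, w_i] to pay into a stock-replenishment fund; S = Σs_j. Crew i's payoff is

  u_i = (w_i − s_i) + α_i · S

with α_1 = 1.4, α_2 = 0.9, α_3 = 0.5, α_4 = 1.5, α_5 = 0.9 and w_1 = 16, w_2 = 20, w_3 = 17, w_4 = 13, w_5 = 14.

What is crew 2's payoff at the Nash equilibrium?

46.1

∂u_i/∂s_i = α_i − 1, so crew i contributes w_i if α_i > 1, else 0.
α_i > 1 for i ∈ {1, 4}; NE contributions (16, 0, 0, 13, 0), S = 29.
u_2 = (20 − 0) + 0.9·29 = 46.1.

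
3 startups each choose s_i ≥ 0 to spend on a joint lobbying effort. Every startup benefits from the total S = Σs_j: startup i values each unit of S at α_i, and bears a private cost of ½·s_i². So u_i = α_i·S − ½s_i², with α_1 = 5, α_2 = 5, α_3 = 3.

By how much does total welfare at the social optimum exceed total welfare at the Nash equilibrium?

114

Startup i's FOC: ∂u_i/∂s_i = α_i − s_i = 0, so s_i* = α_i.
NE contributions = (5, 5, 3); S = 13.
W^NE = (Σα)·S − ½Σα_i² = 13² − ½·59 = 139.5.
Planner sets s_i = Σα_j = 13 for every i, so S^SO = 3·13 = 39.
W^SO = (Σα)·S^SO − ½·3·(Σα)² = (3/2)·13² = 253.5.
Deadweight loss = W^SO − W^NE = 114.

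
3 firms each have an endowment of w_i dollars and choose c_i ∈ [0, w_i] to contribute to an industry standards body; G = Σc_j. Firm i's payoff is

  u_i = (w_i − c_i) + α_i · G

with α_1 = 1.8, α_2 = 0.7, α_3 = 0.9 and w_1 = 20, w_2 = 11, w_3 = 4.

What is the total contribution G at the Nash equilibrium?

20

∂u_i/∂c_i = α_i − 1, so firm i contributes w_i if α_i > 1, else 0.
α_i > 1 for i ∈ {1}; NE contributions (20, 0, 0), G = 20.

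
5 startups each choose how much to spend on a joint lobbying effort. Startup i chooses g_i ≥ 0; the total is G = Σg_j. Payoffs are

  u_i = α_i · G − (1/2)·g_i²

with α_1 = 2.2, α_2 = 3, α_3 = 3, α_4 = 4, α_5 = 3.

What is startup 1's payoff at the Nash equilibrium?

Startup i's FOC: ∂u_i/∂g_i = α_i − g_i = 0, so g_i* = α_i.
NE contributions = (2.2, 3, 3, 4, 3); G = 15.2.
u_1 = α_1·G − ½·(g_1)² = 2.2·15.2 − ½·2.2² = 31.02.

31.02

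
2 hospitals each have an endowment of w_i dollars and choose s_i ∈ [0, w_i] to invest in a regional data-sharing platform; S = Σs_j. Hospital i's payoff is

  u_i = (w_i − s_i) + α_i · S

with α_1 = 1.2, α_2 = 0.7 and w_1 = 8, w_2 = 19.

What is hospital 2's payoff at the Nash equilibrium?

∂u_i/∂s_i = α_i − 1, so hospital i contributes w_i if α_i > 1, else 0.
α_i > 1 for i ∈ {1}; NE contributions (8, 0), S = 8.
u_2 = (19 − 0) + 0.7·8 = 24.6.

24.6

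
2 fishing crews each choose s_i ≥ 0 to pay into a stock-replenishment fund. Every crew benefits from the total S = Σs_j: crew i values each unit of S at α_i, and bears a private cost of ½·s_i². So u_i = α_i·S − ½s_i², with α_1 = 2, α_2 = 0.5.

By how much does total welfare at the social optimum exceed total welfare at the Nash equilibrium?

Crew i's FOC: ∂u_i/∂s_i = α_i − s_i = 0, so s_i* = α_i.
NE contributions = (2, 0.5); S = 2.5.
W^NE = (Σα)·S − ½Σα_i² = 2.5² − ½·4.25 = 4.125.
Planner sets s_i = Σα_j = 2.5 for every i, so S^SO = 2·2.5 = 5.
W^SO = (Σα)·S^SO − ½·2·(Σα)² = (2/2)·2.5² = 6.25.
Deadweight loss = W^SO − W^NE = 2.125.

2.125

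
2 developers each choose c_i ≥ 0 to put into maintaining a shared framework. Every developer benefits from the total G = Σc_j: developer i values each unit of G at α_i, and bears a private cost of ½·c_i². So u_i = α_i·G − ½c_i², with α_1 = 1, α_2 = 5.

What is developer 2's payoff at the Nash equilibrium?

17.5

Developer i's FOC: ∂u_i/∂c_i = α_i − c_i = 0, so c_i* = α_i.
NE contributions = (1, 5); G = 6.
u_2 = α_2·G − ½·(c_2)² = 5·6 − ½·5² = 17.5.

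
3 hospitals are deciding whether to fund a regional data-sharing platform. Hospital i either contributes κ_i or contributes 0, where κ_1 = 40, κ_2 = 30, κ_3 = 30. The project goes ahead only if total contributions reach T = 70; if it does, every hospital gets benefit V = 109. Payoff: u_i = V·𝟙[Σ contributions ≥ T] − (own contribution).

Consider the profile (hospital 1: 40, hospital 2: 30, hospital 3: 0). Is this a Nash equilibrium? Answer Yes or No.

Total = 70 ≥ 70: provided.
Hospital 1 (pledges 40, payoff 69): dropping to 0 → total 30, payoff 0. No gain.
Hospital 2 (pledges 30, payoff 79): dropping to 0 → total 40, payoff 0. No gain.
Hospital 3 (pledges 0, payoff 109): pledging 30 → total 100, payoff 79. No gain.

Yes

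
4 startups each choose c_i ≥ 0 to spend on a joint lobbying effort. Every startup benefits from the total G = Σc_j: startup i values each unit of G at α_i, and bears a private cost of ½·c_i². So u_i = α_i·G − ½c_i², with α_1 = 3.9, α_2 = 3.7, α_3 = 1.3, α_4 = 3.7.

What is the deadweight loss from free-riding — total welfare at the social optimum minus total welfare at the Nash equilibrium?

Startup i's FOC: ∂u_i/∂c_i = α_i − c_i = 0, so c_i* = α_i.
NE contributions = (3.9, 3.7, 1.3, 3.7); G = 12.6.
W^NE = (Σα)·G − ½Σα_i² = 12.6² − ½·44.28 = 136.62.
Planner sets c_i = Σα_j = 12.6 for every i, so G^SO = 4·12.6 = 50.4.
W^SO = (Σα)·G^SO − ½·4·(Σα)² = (4/2)·12.6² = 317.52.
Deadweight loss = W^SO − W^NE = 180.9.

180.9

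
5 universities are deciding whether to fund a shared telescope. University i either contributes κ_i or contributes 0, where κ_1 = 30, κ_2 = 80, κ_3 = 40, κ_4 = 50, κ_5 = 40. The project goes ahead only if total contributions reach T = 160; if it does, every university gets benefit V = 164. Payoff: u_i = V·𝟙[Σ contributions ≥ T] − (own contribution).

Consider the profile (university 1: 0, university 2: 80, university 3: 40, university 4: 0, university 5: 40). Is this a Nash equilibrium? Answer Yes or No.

Total = 160 ≥ 160: provided.
University 1 (pledges 0, payoff 164): pledging 30 → total 190, payoff 134. No gain.
University 2 (pledges 80, payoff 84): dropping to 0 → total 80, payoff 0. No gain.
University 3 (pledges 40, payoff 124): dropping to 0 → total 120, payoff 0. No gain.
University 4 (pledges 0, payoff 164): pledging 50 → total 210, payoff 114. No gain.
University 5 (pledges 40, payoff 124): dropping to 0 → total 120, payoff 0. No gain.

Yes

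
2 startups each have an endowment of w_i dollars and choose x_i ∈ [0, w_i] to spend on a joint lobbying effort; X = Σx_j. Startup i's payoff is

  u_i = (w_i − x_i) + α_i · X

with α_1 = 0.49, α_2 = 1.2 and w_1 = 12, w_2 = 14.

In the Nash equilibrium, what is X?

∂u_i/∂x_i = α_i − 1, so startup i contributes w_i if α_i > 1, else 0.
α_i > 1 for i ∈ {2}; NE contributions (0, 14), X = 14.

14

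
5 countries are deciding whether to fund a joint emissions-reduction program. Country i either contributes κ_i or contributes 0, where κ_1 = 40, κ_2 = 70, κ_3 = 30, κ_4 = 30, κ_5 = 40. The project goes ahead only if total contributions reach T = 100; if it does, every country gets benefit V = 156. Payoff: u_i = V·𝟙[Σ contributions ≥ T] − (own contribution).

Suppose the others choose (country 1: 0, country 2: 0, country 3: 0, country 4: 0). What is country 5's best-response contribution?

0

Others' total = 0. Even contributing 40 gives 40 < 100: no benefit either way.
Best response: 0.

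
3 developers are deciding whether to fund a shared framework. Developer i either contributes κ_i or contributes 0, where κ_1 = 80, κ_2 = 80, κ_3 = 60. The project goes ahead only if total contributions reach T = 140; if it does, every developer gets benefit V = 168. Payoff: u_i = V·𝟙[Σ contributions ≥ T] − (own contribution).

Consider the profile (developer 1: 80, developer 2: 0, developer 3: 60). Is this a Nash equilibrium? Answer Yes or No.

Total = 140 ≥ 140: provided.
Developer 1 (pledges 80, payoff 88): dropping to 0 → total 60, payoff 0. No gain.
Developer 2 (pledges 0, payoff 168): pledging 80 → total 220, payoff 88. No gain.
Developer 3 (pledges 60, payoff 108): dropping to 0 → total 80, payoff 0. No gain.

Yes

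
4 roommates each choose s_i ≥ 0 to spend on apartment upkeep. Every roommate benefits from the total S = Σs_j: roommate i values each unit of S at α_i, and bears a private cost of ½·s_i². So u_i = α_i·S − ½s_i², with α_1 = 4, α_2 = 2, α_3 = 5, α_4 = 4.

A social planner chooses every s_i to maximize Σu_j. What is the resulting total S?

Planner FOC: ∂(Σu_j)/∂s_i = (Σα_j) − s_i = 0, so s_i^SO = Σα_j = 15 for every i; S^SO = 60.

60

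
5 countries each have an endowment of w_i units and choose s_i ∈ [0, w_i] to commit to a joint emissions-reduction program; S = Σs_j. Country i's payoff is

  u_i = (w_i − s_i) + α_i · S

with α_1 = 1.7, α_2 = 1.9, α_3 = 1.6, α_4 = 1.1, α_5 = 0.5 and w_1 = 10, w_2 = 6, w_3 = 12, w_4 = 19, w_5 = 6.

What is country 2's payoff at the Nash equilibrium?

∂u_i/∂s_i = α_i − 1, so country i contributes w_i if α_i > 1, else 0.
α_i > 1 for i ∈ {1, 2, 3, 4}; NE contributions (10, 6, 12, 19, 0), S = 47.
u_2 = (6 − 6) + 1.9·47 = 89.3.

89.3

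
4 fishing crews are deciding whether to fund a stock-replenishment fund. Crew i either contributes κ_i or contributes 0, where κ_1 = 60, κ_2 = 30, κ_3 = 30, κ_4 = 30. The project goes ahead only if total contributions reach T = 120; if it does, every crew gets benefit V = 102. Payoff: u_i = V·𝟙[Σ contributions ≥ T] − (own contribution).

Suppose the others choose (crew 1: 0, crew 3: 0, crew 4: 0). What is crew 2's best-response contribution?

Others' total = 0. Even contributing 30 gives 30 < 120: no benefit either way.
Best response: 0.

0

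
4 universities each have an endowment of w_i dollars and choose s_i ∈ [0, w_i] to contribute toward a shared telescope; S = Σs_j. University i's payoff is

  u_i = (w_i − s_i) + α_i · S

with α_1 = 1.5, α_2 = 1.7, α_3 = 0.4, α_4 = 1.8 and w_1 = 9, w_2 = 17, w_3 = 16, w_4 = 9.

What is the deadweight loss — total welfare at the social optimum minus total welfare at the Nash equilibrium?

70.4

∂u_i/∂s_i = α_i − 1, so university i contributes w_i if α_i > 1, else 0.
α_i > 1 for i ∈ {1, 2, 4}; NE contributions (9, 17, 0, 9), S = 35.
W^NE = Σw_i − S^NE + (Σα_i)·S^NE = 51 + 4.4·35 = 205.
Planner: ∂(Σu_j)/∂s_i = Σα_j − 1 = 4.4 > 0, so everyone contributes w_i; S^SO = 51, W^SO = 51 + 4.4·51 = 275.4.
Deadweight loss = 70.4.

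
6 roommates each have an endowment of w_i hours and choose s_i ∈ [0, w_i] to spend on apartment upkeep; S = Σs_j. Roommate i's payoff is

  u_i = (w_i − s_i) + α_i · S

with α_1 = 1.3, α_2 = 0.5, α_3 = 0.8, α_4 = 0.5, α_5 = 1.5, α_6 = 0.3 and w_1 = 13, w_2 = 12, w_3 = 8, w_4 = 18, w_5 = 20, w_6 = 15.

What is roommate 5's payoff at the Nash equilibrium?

∂u_i/∂s_i = α_i − 1, so roommate i contributes w_i if α_i > 1, else 0.
α_i > 1 for i ∈ {1, 5}; NE contributions (13, 0, 0, 0, 20, 0), S = 33.
u_5 = (20 − 20) + 1.5·33 = 49.5.

49.5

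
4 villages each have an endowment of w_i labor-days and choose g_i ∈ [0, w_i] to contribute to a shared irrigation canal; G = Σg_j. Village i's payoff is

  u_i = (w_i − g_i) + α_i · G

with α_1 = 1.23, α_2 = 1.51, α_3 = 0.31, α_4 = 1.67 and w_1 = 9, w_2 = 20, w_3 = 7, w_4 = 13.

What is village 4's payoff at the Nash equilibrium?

70.14

∂u_i/∂g_i = α_i − 1, so village i contributes w_i if α_i > 1, else 0.
α_i > 1 for i ∈ {1, 2, 4}; NE contributions (9, 20, 0, 13), G = 42.
u_4 = (13 − 13) + 1.67·42 = 70.14.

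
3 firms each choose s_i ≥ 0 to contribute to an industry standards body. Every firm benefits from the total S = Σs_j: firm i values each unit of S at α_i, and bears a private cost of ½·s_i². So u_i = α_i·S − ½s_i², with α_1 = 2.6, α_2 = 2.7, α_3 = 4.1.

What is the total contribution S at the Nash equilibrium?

Firm i's FOC: ∂u_i/∂s_i = α_i − s_i = 0, so s_i* = α_i.
NE contributions = (2.6, 2.7, 4.1); S = 9.4.

9.4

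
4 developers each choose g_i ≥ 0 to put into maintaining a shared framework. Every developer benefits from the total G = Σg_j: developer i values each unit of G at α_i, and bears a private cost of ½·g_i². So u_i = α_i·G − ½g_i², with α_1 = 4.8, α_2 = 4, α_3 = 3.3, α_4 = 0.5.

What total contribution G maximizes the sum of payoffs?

Planner FOC: ∂(Σu_j)/∂g_i = (Σα_j) − g_i = 0, so g_i^SO = Σα_j = 12.6 for every i; G^SO = 50.4.

50.4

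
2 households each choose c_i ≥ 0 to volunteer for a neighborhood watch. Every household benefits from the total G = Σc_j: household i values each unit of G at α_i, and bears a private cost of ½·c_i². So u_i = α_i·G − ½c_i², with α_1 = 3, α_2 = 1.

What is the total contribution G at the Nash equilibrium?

4

Household i's FOC: ∂u_i/∂c_i = α_i − c_i = 0, so c_i* = α_i.
NE contributions = (3, 1); G = 4.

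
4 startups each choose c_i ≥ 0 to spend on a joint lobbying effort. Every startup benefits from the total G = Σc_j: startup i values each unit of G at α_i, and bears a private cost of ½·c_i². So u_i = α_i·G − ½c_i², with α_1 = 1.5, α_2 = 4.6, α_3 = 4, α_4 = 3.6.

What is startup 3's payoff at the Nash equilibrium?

46.8

Startup i's FOC: ∂u_i/∂c_i = α_i − c_i = 0, so c_i* = α_i.
NE contributions = (1.5, 4.6, 4, 3.6); G = 13.7.
u_3 = α_3·G − ½·(c_3)² = 4·13.7 − ½·4² = 46.8.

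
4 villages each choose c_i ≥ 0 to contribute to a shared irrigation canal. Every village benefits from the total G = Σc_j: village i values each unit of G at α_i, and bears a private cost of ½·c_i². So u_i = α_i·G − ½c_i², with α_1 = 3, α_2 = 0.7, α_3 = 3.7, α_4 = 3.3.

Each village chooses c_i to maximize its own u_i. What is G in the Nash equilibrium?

Village i's FOC: ∂u_i/∂c_i = α_i − c_i = 0, so c_i* = α_i.
NE contributions = (3, 0.7, 3.7, 3.3); G = 10.7.

10.7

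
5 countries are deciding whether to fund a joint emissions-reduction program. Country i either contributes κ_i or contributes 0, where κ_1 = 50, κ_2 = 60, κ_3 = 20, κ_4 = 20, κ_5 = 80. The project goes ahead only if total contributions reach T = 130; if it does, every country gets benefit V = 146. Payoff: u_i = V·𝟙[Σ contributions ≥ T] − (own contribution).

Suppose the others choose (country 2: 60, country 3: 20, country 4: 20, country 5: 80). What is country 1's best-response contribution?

0

Others' total = 180 ≥ 130; contributing adds cost 50 for no extra benefit.
Best response: 0.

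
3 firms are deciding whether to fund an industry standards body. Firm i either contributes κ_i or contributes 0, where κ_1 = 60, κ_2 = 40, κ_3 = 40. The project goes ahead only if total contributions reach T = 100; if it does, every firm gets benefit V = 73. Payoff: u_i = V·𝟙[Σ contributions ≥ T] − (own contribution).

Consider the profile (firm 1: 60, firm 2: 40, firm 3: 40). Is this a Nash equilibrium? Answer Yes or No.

No

Total = 140 ≥ 100: provided.
Firm 1 (pledges 60, payoff 13): dropping to 0 → total 80, payoff 0. No gain.
Firm 2 (pledges 40, payoff 33): dropping to 0 → total 100, payoff 73. Profitable deviation.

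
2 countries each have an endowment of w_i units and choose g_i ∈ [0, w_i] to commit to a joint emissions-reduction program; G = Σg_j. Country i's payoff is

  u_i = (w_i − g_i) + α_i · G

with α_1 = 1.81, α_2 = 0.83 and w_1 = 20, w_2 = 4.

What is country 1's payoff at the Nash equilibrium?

36.2

∂u_i/∂g_i = α_i − 1, so country i contributes w_i if α_i > 1, else 0.
α_i > 1 for i ∈ {1}; NE contributions (20, 0), G = 20.
u_1 = (20 − 20) + 1.81·20 = 36.2.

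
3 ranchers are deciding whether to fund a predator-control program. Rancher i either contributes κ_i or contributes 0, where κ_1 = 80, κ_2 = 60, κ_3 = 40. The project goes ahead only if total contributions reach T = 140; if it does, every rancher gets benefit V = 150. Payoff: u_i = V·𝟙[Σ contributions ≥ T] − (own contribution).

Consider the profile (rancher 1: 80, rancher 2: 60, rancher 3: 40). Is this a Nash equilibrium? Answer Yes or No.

Total = 180 ≥ 140: provided.
Rancher 1 (pledges 80, payoff 70): dropping to 0 → total 100, payoff 0. No gain.
Rancher 2 (pledges 60, payoff 90): dropping to 0 → total 120, payoff 0. No gain.
Rancher 3 (pledges 40, payoff 110): dropping to 0 → total 140, payoff 150. Profitable deviation.

No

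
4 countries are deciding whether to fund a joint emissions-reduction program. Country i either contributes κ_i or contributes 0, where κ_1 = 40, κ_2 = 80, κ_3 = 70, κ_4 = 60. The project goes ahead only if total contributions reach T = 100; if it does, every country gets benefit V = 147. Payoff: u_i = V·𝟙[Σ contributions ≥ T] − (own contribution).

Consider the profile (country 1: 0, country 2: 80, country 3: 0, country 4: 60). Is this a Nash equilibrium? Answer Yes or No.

Total = 140 ≥ 100: provided.
Country 1 (pledges 0, payoff 147): pledging 40 → total 180, payoff 107. No gain.
Country 2 (pledges 80, payoff 67): dropping to 0 → total 60, payoff 0. No gain.
Country 3 (pledges 0, payoff 147): pledging 70 → total 210, payoff 77. No gain.
Country 4 (pledges 60, payoff 87): dropping to 0 → total 80, payoff 0. No gain.

Yes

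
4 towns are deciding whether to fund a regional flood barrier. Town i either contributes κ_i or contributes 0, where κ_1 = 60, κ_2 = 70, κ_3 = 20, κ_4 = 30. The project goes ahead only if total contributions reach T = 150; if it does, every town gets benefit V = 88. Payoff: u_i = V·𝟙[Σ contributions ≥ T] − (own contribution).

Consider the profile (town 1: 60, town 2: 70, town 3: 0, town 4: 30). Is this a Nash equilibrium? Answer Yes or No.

Yes

Total = 160 ≥ 150: provided.
Town 1 (pledges 60, payoff 28): dropping to 0 → total 100, payoff 0. No gain.
Town 2 (pledges 70, payoff 18): dropping to 0 → total 90, payoff 0. No gain.
Town 3 (pledges 0, payoff 88): pledging 20 → total 180, payoff 68. No gain.
Town 4 (pledges 30, payoff 58): dropping to 0 → total 130, payoff 0. No gain.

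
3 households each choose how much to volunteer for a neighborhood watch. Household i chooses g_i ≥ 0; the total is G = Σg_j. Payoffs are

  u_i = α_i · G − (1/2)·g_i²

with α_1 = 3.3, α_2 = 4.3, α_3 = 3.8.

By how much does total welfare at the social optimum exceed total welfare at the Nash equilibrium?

Household i's FOC: ∂u_i/∂g_i = α_i − g_i = 0, so g_i* = α_i.
NE contributions = (3.3, 4.3, 3.8); G = 11.4.
W^NE = (Σα)·G − ½Σα_i² = 11.4² − ½·43.82 = 108.05.
Planner sets g_i = Σα_j = 11.4 for every i, so G^SO = 3·11.4 = 34.2.
W^SO = (Σα)·G^SO − ½·3·(Σα)² = (3/2)·11.4² = 194.94.
Deadweight loss = W^SO − W^NE = 86.89.

86.89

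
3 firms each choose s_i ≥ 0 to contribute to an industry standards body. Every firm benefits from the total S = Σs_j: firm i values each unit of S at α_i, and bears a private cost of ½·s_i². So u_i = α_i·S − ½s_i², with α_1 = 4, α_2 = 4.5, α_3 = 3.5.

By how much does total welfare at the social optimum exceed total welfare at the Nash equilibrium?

96.25

Firm i's FOC: ∂u_i/∂s_i = α_i − s_i = 0, so s_i* = α_i.
NE contributions = (4, 4.5, 3.5); S = 12.
W^NE = (Σα)·S − ½Σα_i² = 12² − ½·48.5 = 119.75.
Planner sets s_i = Σα_j = 12 for every i, so S^SO = 3·12 = 36.
W^SO = (Σα)·S^SO − ½·3·(Σα)² = (3/2)·12² = 216.
Deadweight loss = W^SO − W^NE = 96.25.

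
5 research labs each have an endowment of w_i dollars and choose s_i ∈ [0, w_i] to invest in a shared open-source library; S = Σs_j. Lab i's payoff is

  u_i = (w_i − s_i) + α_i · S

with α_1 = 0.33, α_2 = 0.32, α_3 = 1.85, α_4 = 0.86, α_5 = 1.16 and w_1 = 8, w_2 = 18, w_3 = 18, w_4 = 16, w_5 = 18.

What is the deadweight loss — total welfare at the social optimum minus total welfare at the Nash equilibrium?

147.84

∂u_i/∂s_i = α_i − 1, so lab i contributes w_i if α_i > 1, else 0.
α_i > 1 for i ∈ {3, 5}; NE contributions (0, 0, 18, 0, 18), S = 36.
W^NE = Σw_i − S^NE + (Σα_i)·S^NE = 78 + 3.52·36 = 204.72.
Planner: ∂(Σu_j)/∂s_i = Σα_j − 1 = 3.52 > 0, so everyone contributes w_i; S^SO = 78, W^SO = 78 + 3.52·78 = 352.56.
Deadweight loss = 147.84.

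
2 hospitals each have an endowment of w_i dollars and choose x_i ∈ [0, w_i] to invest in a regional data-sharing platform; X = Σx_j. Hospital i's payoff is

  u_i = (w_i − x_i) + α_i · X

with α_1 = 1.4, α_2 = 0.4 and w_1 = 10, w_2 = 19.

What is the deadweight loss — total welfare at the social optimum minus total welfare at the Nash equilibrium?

∂u_i/∂x_i = α_i − 1, so hospital i contributes w_i if α_i > 1, else 0.
α_i > 1 for i ∈ {1}; NE contributions (10, 0), X = 10.
W^NE = Σw_i − X^NE + (Σα_i)·X^NE = 29 + 0.8·10 = 37.
Planner: ∂(Σu_j)/∂x_i = Σα_j − 1 = 0.8 > 0, so everyone contributes w_i; X^SO = 29, W^SO = 29 + 0.8·29 = 52.2.
Deadweight loss = 15.2.

15.2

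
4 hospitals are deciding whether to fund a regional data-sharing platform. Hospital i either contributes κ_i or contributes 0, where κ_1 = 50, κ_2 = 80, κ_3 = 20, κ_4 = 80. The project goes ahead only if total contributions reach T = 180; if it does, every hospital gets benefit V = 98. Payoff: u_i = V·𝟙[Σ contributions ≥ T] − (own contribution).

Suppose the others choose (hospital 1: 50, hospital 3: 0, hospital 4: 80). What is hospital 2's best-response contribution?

80

Others' total = 130. Contributing 80 brings total to 210 ≥ 180: gain V − κ_2 = 18.
Best response: 80.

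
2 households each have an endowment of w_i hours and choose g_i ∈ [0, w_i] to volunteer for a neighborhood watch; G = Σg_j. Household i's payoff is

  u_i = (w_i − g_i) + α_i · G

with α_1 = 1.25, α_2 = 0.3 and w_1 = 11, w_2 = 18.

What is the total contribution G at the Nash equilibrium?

11

∂u_i/∂g_i = α_i − 1, so household i contributes w_i if α_i > 1, else 0.
α_i > 1 for i ∈ {1}; NE contributions (11, 0), G = 11.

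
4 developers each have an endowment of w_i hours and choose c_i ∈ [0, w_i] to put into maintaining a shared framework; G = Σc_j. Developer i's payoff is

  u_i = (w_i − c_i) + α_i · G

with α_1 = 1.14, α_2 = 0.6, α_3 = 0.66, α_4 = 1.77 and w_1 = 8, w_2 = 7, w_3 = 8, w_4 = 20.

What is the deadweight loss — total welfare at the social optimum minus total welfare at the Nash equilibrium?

∂u_i/∂c_i = α_i − 1, so developer i contributes w_i if α_i > 1, else 0.
α_i > 1 for i ∈ {1, 4}; NE contributions (8, 0, 0, 20), G = 28.
W^NE = Σw_i − G^NE + (Σα_i)·G^NE = 43 + 3.17·28 = 131.76.
Planner: ∂(Σu_j)/∂c_i = Σα_j − 1 = 3.17 > 0, so everyone contributes w_i; G^SO = 43, W^SO = 43 + 3.17·43 = 179.31.
Deadweight loss = 47.55.

47.55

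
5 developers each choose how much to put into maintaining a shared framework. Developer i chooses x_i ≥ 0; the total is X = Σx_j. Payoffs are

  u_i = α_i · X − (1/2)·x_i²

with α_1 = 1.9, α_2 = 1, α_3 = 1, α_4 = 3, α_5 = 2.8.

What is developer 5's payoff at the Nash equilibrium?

Developer i's FOC: ∂u_i/∂x_i = α_i − x_i = 0, so x_i* = α_i.
NE contributions = (1.9, 1, 1, 3, 2.8); X = 9.7.
u_5 = α_5·X − ½·(x_5)² = 2.8·9.7 − ½·2.8² = 23.24.

23.24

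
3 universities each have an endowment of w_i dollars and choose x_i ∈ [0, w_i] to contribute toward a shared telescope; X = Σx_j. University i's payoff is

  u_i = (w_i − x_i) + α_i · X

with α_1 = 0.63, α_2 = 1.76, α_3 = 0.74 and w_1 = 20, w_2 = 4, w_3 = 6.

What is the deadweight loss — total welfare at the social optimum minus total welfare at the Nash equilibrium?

∂u_i/∂x_i = α_i − 1, so university i contributes w_i if α_i > 1, else 0.
α_i > 1 for i ∈ {2}; NE contributions (0, 4, 0), X = 4.
W^NE = Σw_i − X^NE + (Σα_i)·X^NE = 30 + 2.13·4 = 38.52.
Planner: ∂(Σu_j)/∂x_i = Σα_j − 1 = 2.13 > 0, so everyone contributes w_i; X^SO = 30, W^SO = 30 + 2.13·30 = 93.9.
Deadweight loss = 55.38.

55.38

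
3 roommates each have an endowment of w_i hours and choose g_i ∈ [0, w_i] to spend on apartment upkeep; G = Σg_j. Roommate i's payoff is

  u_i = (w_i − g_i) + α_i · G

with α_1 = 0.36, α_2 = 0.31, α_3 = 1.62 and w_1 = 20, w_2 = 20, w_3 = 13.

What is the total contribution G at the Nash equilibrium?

∂u_i/∂g_i = α_i − 1, so roommate i contributes w_i if α_i > 1, else 0.
α_i > 1 for i ∈ {3}; NE contributions (0, 0, 13), G = 13.

13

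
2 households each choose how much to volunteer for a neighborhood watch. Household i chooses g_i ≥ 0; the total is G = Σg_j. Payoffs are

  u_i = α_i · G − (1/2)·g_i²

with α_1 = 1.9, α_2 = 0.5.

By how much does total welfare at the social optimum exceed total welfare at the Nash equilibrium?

1.93

Household i's FOC: ∂u_i/∂g_i = α_i − g_i = 0, so g_i* = α_i.
NE contributions = (1.9, 0.5); G = 2.4.
W^NE = (Σα)·G − ½Σα_i² = 2.4² − ½·3.86 = 3.83.
Planner sets g_i = Σα_j = 2.4 for every i, so G^SO = 2·2.4 = 4.8.
W^SO = (Σα)·G^SO − ½·2·(Σα)² = (2/2)·2.4² = 5.76.
Deadweight loss = W^SO − W^NE = 1.93.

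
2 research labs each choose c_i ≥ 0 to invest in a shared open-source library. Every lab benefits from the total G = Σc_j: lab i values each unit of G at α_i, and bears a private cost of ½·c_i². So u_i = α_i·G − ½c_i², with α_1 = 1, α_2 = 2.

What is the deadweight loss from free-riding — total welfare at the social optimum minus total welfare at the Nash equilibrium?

2.5

Lab i's FOC: ∂u_i/∂c_i = α_i − c_i = 0, so c_i* = α_i.
NE contributions = (1, 2); G = 3.
W^NE = (Σα)·G − ½Σα_i² = 3² − ½·5 = 6.5.
Planner sets c_i = Σα_j = 3 for every i, so G^SO = 2·3 = 6.
W^SO = (Σα)·G^SO − ½·2·(Σα)² = (2/2)·3² = 9.
Deadweight loss = W^SO − W^NE = 2.5.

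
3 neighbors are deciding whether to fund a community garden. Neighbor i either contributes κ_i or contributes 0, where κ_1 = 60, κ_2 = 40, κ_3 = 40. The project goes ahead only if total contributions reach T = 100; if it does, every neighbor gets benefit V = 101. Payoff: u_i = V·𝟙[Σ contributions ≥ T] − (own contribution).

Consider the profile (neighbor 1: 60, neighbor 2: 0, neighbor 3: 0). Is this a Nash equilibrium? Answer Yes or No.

Total = 60 < 100: not provided.
Neighbor 1 (pledges 60, payoff -60): dropping to 0 → total 0, payoff 0. Profitable deviation.

No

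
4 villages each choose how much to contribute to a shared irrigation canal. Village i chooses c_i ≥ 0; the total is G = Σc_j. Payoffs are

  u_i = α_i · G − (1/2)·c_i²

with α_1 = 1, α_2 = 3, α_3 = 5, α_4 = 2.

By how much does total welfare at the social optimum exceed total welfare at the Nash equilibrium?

140.5

Village i's FOC: ∂u_i/∂c_i = α_i − c_i = 0, so c_i* = α_i.
NE contributions = (1, 3, 5, 2); G = 11.
W^NE = (Σα)·G − ½Σα_i² = 11² − ½·39 = 101.5.
Planner sets c_i = Σα_j = 11 for every i, so G^SO = 4·11 = 44.
W^SO = (Σα)·G^SO − ½·4·(Σα)² = (4/2)·11² = 242.
Deadweight loss = W^SO − W^NE = 140.5.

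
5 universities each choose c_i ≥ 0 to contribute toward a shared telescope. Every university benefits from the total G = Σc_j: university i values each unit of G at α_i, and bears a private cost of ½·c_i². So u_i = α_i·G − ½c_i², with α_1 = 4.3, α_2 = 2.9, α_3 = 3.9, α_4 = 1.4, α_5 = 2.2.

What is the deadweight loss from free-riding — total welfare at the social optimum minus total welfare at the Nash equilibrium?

348.59

University i's FOC: ∂u_i/∂c_i = α_i − c_i = 0, so c_i* = α_i.
NE contributions = (4.3, 2.9, 3.9, 1.4, 2.2); G = 14.7.
W^NE = (Σα)·G − ½Σα_i² = 14.7² − ½·48.91 = 191.635.
Planner sets c_i = Σα_j = 14.7 for every i, so G^SO = 5·14.7 = 73.5.
W^SO = (Σα)·G^SO − ½·5·(Σα)² = (5/2)·14.7² = 540.225.
Deadweight loss = W^SO − W^NE = 348.59.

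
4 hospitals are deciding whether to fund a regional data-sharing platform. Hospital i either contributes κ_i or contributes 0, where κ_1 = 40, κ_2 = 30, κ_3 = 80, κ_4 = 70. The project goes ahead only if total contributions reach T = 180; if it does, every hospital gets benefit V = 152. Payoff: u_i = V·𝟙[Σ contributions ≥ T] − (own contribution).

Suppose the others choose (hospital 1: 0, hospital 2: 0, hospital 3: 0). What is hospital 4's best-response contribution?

Others' total = 0. Even contributing 70 gives 70 < 180: no benefit either way.
Best response: 0.

0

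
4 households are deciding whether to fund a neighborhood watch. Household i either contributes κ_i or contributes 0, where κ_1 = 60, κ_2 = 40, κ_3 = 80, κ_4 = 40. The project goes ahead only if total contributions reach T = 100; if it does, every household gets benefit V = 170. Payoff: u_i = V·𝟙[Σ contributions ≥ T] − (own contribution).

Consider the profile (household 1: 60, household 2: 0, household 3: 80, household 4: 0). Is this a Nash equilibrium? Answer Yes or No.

Total = 140 ≥ 100: provided.
Household 1 (pledges 60, payoff 110): dropping to 0 → total 80, payoff 0. No gain.
Household 2 (pledges 0, payoff 170): pledging 40 → total 180, payoff 130. No gain.
Household 3 (pledges 80, payoff 90): dropping to 0 → total 60, payoff 0. No gain.
Household 4 (pledges 0, payoff 170): pledging 40 → total 180, payoff 130. No gain.

Yes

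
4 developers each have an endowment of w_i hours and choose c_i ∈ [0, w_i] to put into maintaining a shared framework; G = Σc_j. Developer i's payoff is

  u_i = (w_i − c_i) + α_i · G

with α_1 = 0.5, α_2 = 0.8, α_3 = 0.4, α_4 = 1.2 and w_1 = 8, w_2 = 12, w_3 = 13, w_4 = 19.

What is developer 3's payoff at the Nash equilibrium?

20.6

∂u_i/∂c_i = α_i − 1, so developer i contributes w_i if α_i > 1, else 0.
α_i > 1 for i ∈ {4}; NE contributions (0, 0, 0, 19), G = 19.
u_3 = (13 − 0) + 0.4·19 = 20.6.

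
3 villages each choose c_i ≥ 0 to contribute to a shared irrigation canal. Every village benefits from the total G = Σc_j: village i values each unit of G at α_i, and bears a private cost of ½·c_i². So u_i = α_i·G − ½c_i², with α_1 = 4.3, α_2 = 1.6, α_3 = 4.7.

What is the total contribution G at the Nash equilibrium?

Village i's FOC: ∂u_i/∂c_i = α_i − c_i = 0, so c_i* = α_i.
NE contributions = (4.3, 1.6, 4.7); G = 10.6.

10.6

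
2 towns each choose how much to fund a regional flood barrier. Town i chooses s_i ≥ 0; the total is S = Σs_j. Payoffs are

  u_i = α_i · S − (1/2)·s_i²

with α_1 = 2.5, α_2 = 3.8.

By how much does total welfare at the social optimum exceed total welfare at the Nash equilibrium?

Town i's FOC: ∂u_i/∂s_i = α_i − s_i = 0, so s_i* = α_i.
NE contributions = (2.5, 3.8); S = 6.3.
W^NE = (Σα)·S − ½Σα_i² = 6.3² − ½·20.69 = 29.345.
Planner sets s_i = Σα_j = 6.3 for every i, so S^SO = 2·6.3 = 12.6.
W^SO = (Σα)·S^SO − ½·2·(Σα)² = (2/2)·6.3² = 39.69.
Deadweight loss = W^SO − W^NE = 10.345.

10.345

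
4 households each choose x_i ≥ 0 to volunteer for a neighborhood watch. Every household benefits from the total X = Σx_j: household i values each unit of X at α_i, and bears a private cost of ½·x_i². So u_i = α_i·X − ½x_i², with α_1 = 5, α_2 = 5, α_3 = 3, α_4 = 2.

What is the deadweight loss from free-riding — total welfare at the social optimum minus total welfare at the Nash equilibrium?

Household i's FOC: ∂u_i/∂x_i = α_i − x_i = 0, so x_i* = α_i.
NE contributions = (5, 5, 3, 2); X = 15.
W^NE = (Σα)·X − ½Σα_i² = 15² − ½·63 = 193.5.
Planner sets x_i = Σα_j = 15 for every i, so X^SO = 4·15 = 60.
W^SO = (Σα)·X^SO − ½·4·(Σα)² = (4/2)·15² = 450.
Deadweight loss = W^SO − W^NE = 256.5.

256.5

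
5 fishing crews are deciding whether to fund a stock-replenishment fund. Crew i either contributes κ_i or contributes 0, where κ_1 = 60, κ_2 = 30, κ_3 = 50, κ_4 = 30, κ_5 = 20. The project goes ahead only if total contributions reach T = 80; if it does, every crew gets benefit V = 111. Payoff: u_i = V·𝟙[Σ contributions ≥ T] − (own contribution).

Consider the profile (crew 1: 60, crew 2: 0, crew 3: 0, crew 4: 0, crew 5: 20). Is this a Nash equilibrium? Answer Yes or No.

Yes

Total = 80 ≥ 80: provided.
Crew 1 (pledges 60, payoff 51): dropping to 0 → total 20, payoff 0. No gain.
Crew 2 (pledges 0, payoff 111): pledging 30 → total 110, payoff 81. No gain.
Crew 3 (pledges 0, payoff 111): pledging 50 → total 130, payoff 61. No gain.
Crew 4 (pledges 0, payoff 111): pledging 30 → total 110, payoff 81. No gain.
Crew 5 (pledges 20, payoff 91): dropping to 0 → total 60, payoff 0. No gain.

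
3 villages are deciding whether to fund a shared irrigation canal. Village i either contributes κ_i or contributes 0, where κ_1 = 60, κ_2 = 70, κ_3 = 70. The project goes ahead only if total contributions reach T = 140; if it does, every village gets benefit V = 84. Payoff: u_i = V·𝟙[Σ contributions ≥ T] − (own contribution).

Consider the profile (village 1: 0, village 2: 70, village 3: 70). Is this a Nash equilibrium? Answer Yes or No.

Yes

Total = 140 ≥ 140: provided.
Village 1 (pledges 0, payoff 84): pledging 60 → total 200, payoff 24. No gain.
Village 2 (pledges 70, payoff 14): dropping to 0 → total 70, payoff 0. No gain.
Village 3 (pledges 70, payoff 14): dropping to 0 → total 70, payoff 0. No gain.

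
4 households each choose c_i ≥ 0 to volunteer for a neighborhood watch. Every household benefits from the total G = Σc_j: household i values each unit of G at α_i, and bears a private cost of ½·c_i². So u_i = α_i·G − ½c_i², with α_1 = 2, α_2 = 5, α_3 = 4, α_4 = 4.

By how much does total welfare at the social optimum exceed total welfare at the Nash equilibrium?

255.5

Household i's FOC: ∂u_i/∂c_i = α_i − c_i = 0, so c_i* = α_i.
NE contributions = (2, 5, 4, 4); G = 15.
W^NE = (Σα)·G − ½Σα_i² = 15² − ½·61 = 194.5.
Planner sets c_i = Σα_j = 15 for every i, so G^SO = 4·15 = 60.
W^SO = (Σα)·G^SO − ½·4·(Σα)² = (4/2)·15² = 450.
Deadweight loss = W^SO − W^NE = 255.5.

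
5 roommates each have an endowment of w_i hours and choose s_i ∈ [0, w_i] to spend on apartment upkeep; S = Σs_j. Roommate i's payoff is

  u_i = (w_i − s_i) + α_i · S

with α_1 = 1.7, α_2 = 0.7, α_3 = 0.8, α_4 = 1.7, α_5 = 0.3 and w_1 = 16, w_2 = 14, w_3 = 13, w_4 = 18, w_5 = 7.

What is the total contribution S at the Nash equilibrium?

34

∂u_i/∂s_i = α_i − 1, so roommate i contributes w_i if α_i > 1, else 0.
α_i > 1 for i ∈ {1, 4}; NE contributions (16, 0, 0, 18, 0), S = 34.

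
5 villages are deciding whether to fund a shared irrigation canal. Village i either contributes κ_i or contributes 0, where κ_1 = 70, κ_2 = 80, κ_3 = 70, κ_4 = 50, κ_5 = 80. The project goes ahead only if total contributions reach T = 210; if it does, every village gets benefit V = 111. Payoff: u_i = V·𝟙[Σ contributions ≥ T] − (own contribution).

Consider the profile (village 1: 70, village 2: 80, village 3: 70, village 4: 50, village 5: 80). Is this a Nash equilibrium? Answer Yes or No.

No

Total = 350 ≥ 210: provided.
Village 1 (pledges 70, payoff 41): dropping to 0 → total 280, payoff 111. Profitable deviation.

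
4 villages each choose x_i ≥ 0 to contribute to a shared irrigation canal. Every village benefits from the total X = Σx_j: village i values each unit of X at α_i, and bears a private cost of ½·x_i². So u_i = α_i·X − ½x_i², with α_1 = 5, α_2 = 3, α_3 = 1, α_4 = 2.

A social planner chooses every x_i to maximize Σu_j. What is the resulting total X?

44

Planner FOC: ∂(Σu_j)/∂x_i = (Σα_j) − x_i = 0, so x_i^SO = Σα_j = 11 for every i; X^SO = 44.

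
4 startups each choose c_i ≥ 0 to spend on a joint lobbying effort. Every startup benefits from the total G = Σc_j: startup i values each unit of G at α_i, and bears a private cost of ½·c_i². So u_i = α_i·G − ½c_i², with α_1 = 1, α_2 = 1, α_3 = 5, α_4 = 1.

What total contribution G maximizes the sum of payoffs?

32

Planner FOC: ∂(Σu_j)/∂c_i = (Σα_j) − c_i = 0, so c_i^SO = Σα_j = 8 for every i; G^SO = 32.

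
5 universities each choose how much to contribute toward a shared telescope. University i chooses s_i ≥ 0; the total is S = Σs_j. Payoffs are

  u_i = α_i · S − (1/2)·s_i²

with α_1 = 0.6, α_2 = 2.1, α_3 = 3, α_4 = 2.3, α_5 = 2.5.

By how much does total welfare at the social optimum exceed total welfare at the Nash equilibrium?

University i's FOC: ∂u_i/∂s_i = α_i − s_i = 0, so s_i* = α_i.
NE contributions = (0.6, 2.1, 3, 2.3, 2.5); S = 10.5.
W^NE = (Σα)·S − ½Σα_i² = 10.5² − ½·25.31 = 97.595.
Planner sets s_i = Σα_j = 10.5 for every i, so S^SO = 5·10.5 = 52.5.
W^SO = (Σα)·S^SO − ½·5·(Σα)² = (5/2)·10.5² = 275.625.
Deadweight loss = W^SO − W^NE = 178.03.

178.03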